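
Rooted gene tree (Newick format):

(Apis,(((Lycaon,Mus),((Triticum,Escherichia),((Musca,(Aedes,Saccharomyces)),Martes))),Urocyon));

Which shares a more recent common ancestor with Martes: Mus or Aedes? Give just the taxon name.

Aedes

The MRCA of Martes and Aedes subtends ((Musca,(Aedes,Saccharomyces)),Martes) (4 taxa).
The MRCA of Martes and Mus subtends ((Lycaon,Mus),((Triticum,Escherichia),((Musca,(Aedes,Saccharomyces)),Martes))) (8 taxa).
The first is nested inside the second, so Martes shares a more recent common ancestor with Aedes.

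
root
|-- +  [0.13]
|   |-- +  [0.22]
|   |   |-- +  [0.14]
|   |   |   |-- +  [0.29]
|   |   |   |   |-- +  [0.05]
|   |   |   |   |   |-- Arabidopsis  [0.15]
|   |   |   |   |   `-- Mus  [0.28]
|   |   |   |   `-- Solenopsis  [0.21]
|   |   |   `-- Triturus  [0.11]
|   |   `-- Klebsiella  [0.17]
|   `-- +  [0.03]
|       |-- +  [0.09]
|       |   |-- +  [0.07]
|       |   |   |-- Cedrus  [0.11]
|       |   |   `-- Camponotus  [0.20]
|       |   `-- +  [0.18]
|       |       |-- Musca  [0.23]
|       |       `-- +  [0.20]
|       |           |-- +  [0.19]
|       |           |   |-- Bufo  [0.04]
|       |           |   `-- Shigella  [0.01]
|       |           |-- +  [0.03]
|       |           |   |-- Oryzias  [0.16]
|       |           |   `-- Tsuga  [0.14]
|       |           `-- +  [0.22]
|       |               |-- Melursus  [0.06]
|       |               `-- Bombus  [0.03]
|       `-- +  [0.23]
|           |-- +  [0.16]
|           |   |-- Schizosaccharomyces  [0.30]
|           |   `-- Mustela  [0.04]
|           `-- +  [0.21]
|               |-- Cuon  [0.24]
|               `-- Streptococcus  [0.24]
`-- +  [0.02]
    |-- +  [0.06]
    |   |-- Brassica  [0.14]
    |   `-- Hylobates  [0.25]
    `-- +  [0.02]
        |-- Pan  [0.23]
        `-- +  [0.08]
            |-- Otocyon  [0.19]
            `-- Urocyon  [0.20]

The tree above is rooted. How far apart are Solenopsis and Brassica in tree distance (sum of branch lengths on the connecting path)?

The path runs Solenopsis → … → MRCA → … → Brassica; the MRCA is the root of the tree.
Branch lengths along that path: 0.21 + 0.29 + 0.14 + 0.22 + 0.13 + 0.02 + 0.06 + 0.14 = 1.21.

1.21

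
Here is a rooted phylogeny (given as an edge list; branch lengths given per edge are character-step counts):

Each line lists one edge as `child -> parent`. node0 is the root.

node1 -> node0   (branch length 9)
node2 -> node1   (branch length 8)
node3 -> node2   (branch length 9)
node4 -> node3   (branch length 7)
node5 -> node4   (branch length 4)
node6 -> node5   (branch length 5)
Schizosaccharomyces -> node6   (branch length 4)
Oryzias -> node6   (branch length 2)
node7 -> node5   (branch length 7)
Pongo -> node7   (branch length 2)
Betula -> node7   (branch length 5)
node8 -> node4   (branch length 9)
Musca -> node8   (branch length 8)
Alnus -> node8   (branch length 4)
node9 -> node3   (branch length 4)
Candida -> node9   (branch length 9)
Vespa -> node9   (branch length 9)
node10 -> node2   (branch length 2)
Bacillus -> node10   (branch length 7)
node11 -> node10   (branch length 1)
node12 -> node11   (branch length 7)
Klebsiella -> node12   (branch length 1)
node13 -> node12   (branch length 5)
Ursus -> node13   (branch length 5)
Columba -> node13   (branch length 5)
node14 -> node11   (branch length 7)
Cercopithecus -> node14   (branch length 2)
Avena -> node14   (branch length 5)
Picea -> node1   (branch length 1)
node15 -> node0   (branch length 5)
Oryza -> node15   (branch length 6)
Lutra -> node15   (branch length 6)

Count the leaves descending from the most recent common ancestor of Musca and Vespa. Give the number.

The MRCA of Musca and Vespa is the node subtending ((((Schizosaccharomyces,Oryzias),(Pongo,Betula)),(Musca,Alnus)),(Candida,Vespa)).
That clade contains 8 terminal taxa: Alnus, Betula, Candida, Musca, Oryzias, Pongo, Schizosaccharomyces, Vespa.

8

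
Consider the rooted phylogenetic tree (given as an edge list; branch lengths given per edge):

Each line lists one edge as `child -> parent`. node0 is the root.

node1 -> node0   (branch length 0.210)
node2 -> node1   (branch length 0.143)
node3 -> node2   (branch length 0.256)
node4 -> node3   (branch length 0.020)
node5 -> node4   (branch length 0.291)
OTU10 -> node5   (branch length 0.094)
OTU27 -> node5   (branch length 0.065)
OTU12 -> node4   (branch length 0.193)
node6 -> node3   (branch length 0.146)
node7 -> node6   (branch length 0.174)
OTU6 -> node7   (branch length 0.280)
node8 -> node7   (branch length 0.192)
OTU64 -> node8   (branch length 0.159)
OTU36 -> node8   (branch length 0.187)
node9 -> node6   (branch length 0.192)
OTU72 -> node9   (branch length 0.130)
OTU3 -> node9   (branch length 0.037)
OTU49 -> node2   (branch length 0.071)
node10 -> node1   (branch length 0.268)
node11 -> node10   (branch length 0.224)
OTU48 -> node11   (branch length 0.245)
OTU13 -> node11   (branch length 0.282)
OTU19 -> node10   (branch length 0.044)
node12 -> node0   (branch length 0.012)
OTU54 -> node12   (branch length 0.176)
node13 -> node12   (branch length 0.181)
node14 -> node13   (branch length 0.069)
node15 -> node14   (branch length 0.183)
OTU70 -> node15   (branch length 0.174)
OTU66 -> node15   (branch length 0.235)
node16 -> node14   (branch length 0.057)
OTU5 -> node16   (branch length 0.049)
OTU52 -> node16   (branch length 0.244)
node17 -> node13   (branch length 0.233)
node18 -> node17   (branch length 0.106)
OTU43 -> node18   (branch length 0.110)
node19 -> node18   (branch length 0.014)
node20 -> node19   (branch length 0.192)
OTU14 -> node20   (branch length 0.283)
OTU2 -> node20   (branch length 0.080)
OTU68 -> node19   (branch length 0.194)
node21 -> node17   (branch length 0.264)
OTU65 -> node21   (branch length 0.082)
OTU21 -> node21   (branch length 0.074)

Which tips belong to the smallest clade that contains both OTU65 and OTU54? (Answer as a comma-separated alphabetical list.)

OTU14, OTU2, OTU21, OTU43, OTU5, OTU52, OTU54, OTU65, OTU66, OTU68, OTU70

Tracing OTU65: it sits inside (OTU65,OTU21).
Tracing OTU54: it sits inside (OTU54,(((OTU70,OTU66),(OTU5,OTU52)),((OTU43,((OTU14,OTU2),OTU68)),(OTU65,OTU21)))).
The smallest clade enclosing both is (OTU54,(((OTU70,OTU66),(OTU5,OTU52)),((OTU43,((OTU14,OTU2),OTU68)),(OTU65,OTU21)))); the answer is its 11 terminal taxa in alphabetical order.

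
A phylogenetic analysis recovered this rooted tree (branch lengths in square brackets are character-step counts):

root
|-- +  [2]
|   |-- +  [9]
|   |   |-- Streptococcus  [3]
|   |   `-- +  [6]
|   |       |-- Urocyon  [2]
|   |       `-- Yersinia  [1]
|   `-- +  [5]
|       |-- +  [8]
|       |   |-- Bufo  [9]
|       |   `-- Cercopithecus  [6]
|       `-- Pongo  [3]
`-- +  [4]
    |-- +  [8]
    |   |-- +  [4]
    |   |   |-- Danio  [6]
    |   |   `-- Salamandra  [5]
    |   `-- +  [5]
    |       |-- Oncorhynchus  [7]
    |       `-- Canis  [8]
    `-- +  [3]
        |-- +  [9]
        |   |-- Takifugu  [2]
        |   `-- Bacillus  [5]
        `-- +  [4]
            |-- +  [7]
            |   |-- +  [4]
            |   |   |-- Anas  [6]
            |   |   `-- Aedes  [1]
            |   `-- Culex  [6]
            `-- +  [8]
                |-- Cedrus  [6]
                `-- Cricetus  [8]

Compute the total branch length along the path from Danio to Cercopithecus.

43

The path runs Danio → … → MRCA → … → Cercopithecus; the MRCA is the root of the tree.
Branch lengths along that path: 6 + 4 + 8 + 4 + 2 + 5 + 8 + 6 = 43.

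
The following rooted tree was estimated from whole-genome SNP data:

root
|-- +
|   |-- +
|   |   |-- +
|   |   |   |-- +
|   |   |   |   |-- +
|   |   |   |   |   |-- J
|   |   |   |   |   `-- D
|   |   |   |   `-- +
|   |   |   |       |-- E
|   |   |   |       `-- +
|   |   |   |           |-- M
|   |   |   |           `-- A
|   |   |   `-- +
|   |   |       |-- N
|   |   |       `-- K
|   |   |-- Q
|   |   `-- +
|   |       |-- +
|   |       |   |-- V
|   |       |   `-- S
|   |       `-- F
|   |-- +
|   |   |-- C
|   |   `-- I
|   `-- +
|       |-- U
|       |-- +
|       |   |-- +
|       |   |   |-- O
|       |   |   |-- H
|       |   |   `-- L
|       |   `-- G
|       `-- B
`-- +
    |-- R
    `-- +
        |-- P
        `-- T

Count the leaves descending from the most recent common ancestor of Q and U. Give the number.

The MRCA of Q and U is the node subtending (((((J,D),(E,(M,A))),(N,K)),Q,((V,S),F)),(C,I),(U,((O,H,L),G),B)).
That clade contains 19 terminal taxa: A, B, C, D, E, F, G, H, I, J, K, L, M, N, O, Q, S, U, V.

19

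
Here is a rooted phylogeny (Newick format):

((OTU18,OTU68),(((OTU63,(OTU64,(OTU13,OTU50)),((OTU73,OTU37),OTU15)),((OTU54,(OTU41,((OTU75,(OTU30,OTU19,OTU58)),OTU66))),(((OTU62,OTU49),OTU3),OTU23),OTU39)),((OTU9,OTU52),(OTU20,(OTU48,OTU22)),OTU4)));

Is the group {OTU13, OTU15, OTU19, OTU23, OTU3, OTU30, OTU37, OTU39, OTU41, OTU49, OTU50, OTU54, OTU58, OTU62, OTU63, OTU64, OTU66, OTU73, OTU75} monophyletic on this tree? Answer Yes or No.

Yes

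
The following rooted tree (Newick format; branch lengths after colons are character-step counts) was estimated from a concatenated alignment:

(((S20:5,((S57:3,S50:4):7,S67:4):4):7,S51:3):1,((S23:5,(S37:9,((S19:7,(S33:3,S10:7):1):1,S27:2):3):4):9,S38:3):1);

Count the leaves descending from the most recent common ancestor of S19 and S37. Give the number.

The MRCA of S19 and S37 is the node subtending (S37,((S19,(S33,S10)),S27)).
That clade contains 5 terminal taxa: S10, S19, S27, S33, S37.

5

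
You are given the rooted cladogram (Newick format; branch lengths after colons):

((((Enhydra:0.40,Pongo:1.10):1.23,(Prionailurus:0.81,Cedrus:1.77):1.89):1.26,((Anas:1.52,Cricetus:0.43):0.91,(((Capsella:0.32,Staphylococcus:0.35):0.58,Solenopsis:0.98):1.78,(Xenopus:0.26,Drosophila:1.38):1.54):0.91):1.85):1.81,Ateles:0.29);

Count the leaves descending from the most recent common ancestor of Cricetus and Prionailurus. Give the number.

The MRCA of Cricetus and Prionailurus is the node subtending (((Enhydra,Pongo),(Prionailurus,Cedrus)),((Anas,Cricetus),(((Capsella,Staphylococcus),Solenopsis),(Xenopus,Drosophila)))).
That clade contains 11 terminal taxa: Anas, Capsella, Cedrus, Cricetus, Drosophila, Enhydra, Pongo, Prionailurus, Solenopsis, Staphylococcus, Xenopus.

11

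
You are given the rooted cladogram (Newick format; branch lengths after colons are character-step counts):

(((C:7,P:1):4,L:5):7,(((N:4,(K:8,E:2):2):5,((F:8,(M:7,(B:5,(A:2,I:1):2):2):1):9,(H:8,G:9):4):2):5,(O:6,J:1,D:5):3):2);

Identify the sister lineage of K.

E

K attaches to the tree at the node subtending (K,E).
The other lineage descending from that same node — the sister group — is the single tip E.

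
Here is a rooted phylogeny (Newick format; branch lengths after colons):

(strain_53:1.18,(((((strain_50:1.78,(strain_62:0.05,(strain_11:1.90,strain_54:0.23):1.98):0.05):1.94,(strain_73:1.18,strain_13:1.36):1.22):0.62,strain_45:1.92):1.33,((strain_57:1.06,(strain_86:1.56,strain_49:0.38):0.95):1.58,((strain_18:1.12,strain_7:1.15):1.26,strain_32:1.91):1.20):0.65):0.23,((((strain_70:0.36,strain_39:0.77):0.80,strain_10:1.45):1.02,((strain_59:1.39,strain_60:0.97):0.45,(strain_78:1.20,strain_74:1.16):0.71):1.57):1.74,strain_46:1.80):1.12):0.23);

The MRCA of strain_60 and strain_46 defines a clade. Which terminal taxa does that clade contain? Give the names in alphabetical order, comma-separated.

Tracing strain_60: it sits inside (strain_59,strain_60).
Tracing strain_46: it sits inside ((((strain_70,strain_39),strain_10),((strain_59,strain_60),(strain_78,strain_74))),strain_46).
The smallest clade enclosing both is ((((strain_70,strain_39),strain_10),((strain_59,strain_60),(strain_78,strain_74))),strain_46); the answer is its 8 terminal taxa in alphabetical order.

strain_10, strain_39, strain_46, strain_59, strain_60, strain_70, strain_74, strain_78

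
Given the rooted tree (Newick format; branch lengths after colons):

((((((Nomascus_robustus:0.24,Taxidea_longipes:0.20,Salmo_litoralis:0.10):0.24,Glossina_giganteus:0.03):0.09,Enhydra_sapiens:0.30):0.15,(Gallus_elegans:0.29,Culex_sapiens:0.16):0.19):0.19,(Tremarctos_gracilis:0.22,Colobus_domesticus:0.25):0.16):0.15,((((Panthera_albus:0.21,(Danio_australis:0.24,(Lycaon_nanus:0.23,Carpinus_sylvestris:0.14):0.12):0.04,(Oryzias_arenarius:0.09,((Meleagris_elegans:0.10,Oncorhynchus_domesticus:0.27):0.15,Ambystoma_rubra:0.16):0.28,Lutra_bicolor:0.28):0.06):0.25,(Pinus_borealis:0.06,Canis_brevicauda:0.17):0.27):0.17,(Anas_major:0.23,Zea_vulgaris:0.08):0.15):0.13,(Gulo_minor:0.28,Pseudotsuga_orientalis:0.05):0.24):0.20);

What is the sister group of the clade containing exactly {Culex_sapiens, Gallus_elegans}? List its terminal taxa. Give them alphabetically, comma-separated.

Enhydra_sapiens, Glossina_giganteus, Nomascus_robustus, Salmo_litoralis, Taxidea_longipes

The clade containing exactly {Culex_sapiens, Gallus_elegans} attaches to the tree at the node subtending ((((Nomascus_robustus,Taxidea_longipes,Salmo_litoralis),Glossina_giganteus),Enhydra_sapiens),(Gallus_elegans,Culex_sapiens)).
The other lineage descending from that same node — the sister group — is (((Nomascus_robustus,Taxidea_longipes,Salmo_litoralis),Glossina_giganteus),Enhydra_sapiens); its 5 tips in alphabetical order are the answer.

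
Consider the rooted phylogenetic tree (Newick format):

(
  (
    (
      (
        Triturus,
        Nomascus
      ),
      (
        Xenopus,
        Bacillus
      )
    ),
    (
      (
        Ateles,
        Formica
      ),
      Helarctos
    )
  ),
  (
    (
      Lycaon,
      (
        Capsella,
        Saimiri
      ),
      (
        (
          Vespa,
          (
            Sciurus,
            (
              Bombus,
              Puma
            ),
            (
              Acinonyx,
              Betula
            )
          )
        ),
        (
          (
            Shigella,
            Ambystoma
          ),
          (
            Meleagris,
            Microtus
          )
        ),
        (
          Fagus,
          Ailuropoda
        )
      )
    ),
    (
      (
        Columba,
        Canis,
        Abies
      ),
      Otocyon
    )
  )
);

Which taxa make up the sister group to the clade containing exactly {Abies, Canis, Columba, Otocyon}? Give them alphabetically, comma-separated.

Acinonyx, Ailuropoda, Ambystoma, Betula, Bombus, Capsella, Fagus, Lycaon, Meleagris, Microtus, Puma, Saimiri, Sciurus, Shigella, Vespa

The clade containing exactly {Abies, Canis, Columba, Otocyon} attaches to the tree at the node subtending ((Lycaon,(Capsella,Saimiri),((Vespa,(Sciurus,(Bombus,Puma),(Acinonyx,Betula))),((Shigella,Ambystoma),(Meleagris,Microtus)),(Fagus,Ailuropoda))),((Columba,Canis,Abies),Otocyon)).
The other lineage descending from that same node — the sister group — is (Lycaon,(Capsella,Saimiri),((Vespa,(Sciurus,(Bombus,Puma),(Acinonyx,Betula))),((Shigella,Ambystoma),(Meleagris,Microtus)),(Fagus,Ailuropoda))); its 15 tips in alphabetical order are the answer.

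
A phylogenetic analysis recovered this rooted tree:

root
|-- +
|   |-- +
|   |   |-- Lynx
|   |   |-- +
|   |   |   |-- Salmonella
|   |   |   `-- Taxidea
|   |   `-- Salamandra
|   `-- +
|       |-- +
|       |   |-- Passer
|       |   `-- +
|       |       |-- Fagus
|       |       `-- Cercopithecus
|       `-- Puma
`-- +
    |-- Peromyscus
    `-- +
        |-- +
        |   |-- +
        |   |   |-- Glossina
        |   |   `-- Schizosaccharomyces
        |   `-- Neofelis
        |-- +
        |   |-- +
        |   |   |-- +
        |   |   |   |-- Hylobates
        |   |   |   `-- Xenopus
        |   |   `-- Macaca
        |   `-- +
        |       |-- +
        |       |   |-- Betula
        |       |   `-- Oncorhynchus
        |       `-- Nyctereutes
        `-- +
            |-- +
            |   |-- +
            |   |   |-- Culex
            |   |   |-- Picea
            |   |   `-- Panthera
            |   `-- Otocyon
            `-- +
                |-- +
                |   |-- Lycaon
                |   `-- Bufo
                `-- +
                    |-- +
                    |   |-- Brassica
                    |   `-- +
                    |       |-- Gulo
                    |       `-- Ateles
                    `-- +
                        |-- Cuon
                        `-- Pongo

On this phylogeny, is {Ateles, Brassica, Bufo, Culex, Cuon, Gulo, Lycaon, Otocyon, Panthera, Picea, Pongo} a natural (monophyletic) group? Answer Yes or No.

Yes

The most recent common ancestor of these taxa subtends (((Culex,Picea,Panthera),Otocyon),((Lycaon,Bufo),((Brassica,(Gulo,Ateles)),(Cuon,Pongo)))).
That clade has exactly 11 tips — every listed taxon and nothing else — so the group is monophyletic.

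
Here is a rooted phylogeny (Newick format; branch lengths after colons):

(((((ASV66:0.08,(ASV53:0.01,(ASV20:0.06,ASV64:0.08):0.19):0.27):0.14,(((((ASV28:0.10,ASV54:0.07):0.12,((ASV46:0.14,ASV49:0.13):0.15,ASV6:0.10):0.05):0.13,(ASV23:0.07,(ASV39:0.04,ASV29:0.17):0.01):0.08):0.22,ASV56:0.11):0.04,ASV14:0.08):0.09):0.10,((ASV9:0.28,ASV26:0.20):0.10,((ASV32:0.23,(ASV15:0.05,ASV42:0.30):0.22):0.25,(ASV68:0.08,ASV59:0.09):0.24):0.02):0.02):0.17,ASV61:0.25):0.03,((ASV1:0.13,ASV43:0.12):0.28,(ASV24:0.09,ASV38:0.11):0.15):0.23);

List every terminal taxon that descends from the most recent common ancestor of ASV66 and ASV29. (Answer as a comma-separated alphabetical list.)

ASV14, ASV20, ASV23, ASV28, ASV29, ASV39, ASV46, ASV49, ASV53, ASV54, ASV56, ASV6, ASV64, ASV66

Tracing ASV66: it sits inside (ASV66,(ASV53,(ASV20,ASV64))).
Tracing ASV29: it sits inside (ASV39,ASV29).
The smallest clade enclosing both is ((ASV66,(ASV53,(ASV20,ASV64))),(((((ASV28,ASV54),((ASV46,ASV49),ASV6)),(ASV23,(ASV39,ASV29))),ASV56),ASV14)); the answer is its 14 terminal taxa in alphabetical order.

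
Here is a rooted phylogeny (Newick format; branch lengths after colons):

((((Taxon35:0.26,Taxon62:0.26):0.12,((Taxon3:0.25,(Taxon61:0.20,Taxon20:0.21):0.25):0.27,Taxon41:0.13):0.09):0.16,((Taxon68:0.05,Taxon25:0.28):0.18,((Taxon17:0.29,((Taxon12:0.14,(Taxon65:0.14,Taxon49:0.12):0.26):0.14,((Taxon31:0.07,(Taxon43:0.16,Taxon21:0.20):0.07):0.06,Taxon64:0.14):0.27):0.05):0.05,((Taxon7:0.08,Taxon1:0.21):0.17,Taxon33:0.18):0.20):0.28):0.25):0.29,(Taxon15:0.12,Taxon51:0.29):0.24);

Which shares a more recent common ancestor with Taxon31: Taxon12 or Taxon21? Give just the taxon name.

The MRCA of Taxon31 and Taxon21 subtends (Taxon31,(Taxon43,Taxon21)) (3 taxa).
The MRCA of Taxon31 and Taxon12 subtends ((Taxon12,(Taxon65,Taxon49)),((Taxon31,(Taxon43,Taxon21)),Taxon64)) (7 taxa).
The first is nested inside the second, so Taxon31 shares a more recent common ancestor with Taxon21.

Taxon21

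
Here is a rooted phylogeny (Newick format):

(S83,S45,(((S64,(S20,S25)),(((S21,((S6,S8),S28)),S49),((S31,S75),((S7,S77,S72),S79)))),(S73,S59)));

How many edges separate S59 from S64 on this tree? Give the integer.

5

The MRCA of S59 and S64 is the node subtending (((S64,(S20,S25)),(((S21,((S6,S8),S28)),S49),((S31,S75),((S7,S77,S72),S79)))),(S73,S59)).
From S59 up to that node: 2 branches. From S64 up to the same node: 3 branches. Total: 2 + 3 = 5.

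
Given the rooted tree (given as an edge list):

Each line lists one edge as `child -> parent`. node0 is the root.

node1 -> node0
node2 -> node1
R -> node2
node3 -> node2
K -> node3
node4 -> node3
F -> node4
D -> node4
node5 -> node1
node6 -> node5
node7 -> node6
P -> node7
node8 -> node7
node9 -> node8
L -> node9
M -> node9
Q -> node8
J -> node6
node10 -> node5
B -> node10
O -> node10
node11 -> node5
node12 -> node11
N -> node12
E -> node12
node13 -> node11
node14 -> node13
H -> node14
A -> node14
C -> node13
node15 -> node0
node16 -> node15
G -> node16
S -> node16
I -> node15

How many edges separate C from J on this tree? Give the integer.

The MRCA of C and J is the node subtending (((P,((L,M),Q)),J),(B,O),((N,E),((H,A),C))).
From C up to that node: 3 branches. From J up to the same node: 2 branches. Total: 3 + 2 = 5.

5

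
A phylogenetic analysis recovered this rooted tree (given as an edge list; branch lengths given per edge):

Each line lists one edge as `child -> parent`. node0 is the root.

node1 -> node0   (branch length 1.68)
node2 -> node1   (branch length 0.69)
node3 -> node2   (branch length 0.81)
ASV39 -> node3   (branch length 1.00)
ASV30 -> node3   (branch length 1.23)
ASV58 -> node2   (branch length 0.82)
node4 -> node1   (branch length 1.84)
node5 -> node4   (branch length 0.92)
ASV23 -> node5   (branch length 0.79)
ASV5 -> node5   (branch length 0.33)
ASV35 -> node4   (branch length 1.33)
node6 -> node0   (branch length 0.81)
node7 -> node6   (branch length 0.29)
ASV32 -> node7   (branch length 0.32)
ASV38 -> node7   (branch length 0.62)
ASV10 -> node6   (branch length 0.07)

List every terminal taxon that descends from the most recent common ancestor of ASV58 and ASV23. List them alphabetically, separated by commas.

ASV23, ASV30, ASV35, ASV39, ASV5, ASV58

Tracing ASV58: it sits inside ((ASV39,ASV30),ASV58).
Tracing ASV23: it sits inside (ASV23,ASV5).
The smallest clade enclosing both is (((ASV39,ASV30),ASV58),((ASV23,ASV5),ASV35)); the answer is its 6 terminal taxa in alphabetical order.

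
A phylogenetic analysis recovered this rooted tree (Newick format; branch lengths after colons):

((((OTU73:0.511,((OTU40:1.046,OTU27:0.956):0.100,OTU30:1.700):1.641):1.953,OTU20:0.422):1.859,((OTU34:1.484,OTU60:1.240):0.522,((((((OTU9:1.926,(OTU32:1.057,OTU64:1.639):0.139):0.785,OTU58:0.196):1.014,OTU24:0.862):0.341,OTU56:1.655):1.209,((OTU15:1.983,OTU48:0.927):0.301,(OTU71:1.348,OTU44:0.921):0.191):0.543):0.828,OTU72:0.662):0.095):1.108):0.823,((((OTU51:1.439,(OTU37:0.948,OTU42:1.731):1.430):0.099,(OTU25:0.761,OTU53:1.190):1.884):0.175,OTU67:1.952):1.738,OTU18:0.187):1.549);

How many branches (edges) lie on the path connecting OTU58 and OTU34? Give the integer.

8

The MRCA of OTU58 and OTU34 is the node subtending ((OTU34,OTU60),((((((OTU9,(OTU32,OTU64)),OTU58),OTU24),OTU56),((OTU15,OTU48),(OTU71,OTU44))),OTU72)).
From OTU58 up to that node: 6 branches. From OTU34 up to the same node: 2 branches. Total: 6 + 2 = 8.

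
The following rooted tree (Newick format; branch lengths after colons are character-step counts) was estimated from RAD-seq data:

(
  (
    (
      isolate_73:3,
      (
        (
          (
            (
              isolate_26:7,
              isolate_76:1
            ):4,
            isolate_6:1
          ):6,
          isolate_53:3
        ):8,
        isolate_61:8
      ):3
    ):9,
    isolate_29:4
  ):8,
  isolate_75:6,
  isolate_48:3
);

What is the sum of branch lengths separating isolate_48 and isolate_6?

The path runs isolate_48 → … → MRCA → … → isolate_6; the MRCA is the root of the tree.
Branch lengths along that path: 3 + 8 + 9 + 3 + 8 + 6 + 1 = 38.

38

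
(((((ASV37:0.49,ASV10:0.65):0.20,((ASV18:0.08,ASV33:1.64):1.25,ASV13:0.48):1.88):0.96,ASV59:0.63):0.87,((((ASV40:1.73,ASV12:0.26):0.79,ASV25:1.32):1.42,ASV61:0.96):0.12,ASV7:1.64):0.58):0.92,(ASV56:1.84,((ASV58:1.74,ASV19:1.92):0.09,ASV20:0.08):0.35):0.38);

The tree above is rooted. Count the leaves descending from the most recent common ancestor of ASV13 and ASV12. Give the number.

The MRCA of ASV13 and ASV12 is the node subtending ((((ASV37,ASV10),((ASV18,ASV33),ASV13)),ASV59),((((ASV40,ASV12),ASV25),ASV61),ASV7)).
That clade contains 11 terminal taxa: ASV10, ASV12, ASV13, ASV18, ASV25, ASV33, ASV37, ASV40, ASV59, ASV61, ASV7.

11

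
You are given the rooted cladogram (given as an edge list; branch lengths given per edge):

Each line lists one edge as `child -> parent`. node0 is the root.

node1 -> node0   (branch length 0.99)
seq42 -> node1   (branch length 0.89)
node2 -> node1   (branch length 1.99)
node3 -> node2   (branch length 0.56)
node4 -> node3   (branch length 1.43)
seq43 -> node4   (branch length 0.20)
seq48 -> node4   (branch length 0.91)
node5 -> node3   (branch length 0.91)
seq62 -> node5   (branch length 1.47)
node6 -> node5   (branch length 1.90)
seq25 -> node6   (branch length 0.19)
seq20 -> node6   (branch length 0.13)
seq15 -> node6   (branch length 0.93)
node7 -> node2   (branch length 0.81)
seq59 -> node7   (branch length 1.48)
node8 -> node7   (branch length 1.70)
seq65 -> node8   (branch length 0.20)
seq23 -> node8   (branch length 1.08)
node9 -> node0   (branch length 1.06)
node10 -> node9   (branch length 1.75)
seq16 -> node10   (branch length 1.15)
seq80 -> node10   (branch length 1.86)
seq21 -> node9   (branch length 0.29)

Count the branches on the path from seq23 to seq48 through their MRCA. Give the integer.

The MRCA of seq23 and seq48 is the node subtending (((seq43,seq48),(seq62,(seq25,seq20,seq15))),(seq59,(seq65,seq23))).
From seq23 up to that node: 3 branches. From seq48 up to the same node: 3 branches. Total: 3 + 3 = 6.

6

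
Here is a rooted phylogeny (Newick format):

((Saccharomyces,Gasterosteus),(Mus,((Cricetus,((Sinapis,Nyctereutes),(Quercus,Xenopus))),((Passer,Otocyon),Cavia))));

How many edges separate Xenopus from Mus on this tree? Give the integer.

6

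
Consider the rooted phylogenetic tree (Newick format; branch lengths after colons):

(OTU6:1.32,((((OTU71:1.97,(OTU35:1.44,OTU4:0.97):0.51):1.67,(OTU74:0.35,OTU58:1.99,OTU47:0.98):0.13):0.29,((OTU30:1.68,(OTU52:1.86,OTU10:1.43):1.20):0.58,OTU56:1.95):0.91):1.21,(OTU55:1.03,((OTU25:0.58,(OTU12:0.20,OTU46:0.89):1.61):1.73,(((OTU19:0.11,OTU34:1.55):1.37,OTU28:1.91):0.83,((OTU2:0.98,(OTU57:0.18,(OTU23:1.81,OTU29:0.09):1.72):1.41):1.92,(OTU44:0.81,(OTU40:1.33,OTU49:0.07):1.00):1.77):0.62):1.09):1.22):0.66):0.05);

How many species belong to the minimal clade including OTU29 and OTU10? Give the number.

The MRCA of OTU29 and OTU10 is the node subtending ((((OTU71,(OTU35,OTU4)),(OTU74,OTU58,OTU47)),((OTU30,(OTU52,OTU10)),OTU56)),(OTU55,((OTU25,(OTU12,OTU46)),(((OTU19,OTU34),OTU28),((OTU2,(OTU57,(OTU23,OTU29))),(OTU44,(OTU40,OTU49))))))).
That clade contains 24 terminal taxa: OTU10, OTU12, OTU19, OTU2, OTU23, OTU25, OTU28, OTU29, OTU30, OTU34, OTU35, OTU4, OTU40, OTU44, OTU46, OTU47, OTU49, OTU52, OTU55, OTU56, OTU57, OTU58, OTU71, OTU74.

24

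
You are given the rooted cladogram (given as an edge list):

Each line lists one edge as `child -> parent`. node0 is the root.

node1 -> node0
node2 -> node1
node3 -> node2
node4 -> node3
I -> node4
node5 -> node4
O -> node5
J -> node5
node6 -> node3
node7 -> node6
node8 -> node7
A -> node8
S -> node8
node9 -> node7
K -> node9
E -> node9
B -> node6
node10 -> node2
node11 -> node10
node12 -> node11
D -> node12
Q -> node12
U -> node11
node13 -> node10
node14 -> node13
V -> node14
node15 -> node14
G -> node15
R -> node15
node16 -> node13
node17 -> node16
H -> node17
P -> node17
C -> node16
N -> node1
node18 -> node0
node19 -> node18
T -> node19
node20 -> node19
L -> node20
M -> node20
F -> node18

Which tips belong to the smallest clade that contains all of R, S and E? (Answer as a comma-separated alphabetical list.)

A, B, C, D, E, G, H, I, J, K, O, P, Q, R, S, U, V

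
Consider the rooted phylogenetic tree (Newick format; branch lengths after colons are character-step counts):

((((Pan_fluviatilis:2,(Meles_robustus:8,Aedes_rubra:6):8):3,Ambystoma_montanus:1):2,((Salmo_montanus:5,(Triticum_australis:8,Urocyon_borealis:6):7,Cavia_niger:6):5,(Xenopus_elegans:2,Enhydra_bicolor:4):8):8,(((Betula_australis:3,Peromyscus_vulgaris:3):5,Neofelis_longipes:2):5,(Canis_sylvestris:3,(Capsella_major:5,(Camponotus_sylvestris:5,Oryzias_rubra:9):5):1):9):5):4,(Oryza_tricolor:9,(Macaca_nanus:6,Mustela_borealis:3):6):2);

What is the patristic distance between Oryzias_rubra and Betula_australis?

37

The path runs Oryzias_rubra → … → MRCA → … → Betula_australis; the MRCA is the node subtending (((Betula_australis,Peromyscus_vulgaris),Neofelis_longipes),(Canis_sylvestris,(Capsella_major,(Camponotus_sylvestris,Oryzias_rubra)))).
Branch lengths along that path: 9 + 5 + 1 + 9 + 5 + 5 + 3 = 37.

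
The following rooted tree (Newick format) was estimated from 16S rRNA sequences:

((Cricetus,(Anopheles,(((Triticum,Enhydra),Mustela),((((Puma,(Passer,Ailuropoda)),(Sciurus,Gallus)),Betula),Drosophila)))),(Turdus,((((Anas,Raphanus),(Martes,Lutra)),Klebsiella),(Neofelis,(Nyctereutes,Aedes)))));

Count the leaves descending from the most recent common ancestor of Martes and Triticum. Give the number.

The MRCA of Martes and Triticum is the root, so the clade is the entire tree.
That clade contains 21 terminal taxa: Aedes, Ailuropoda, Anas, Anopheles, Betula, Cricetus, Drosophila, Enhydra, Gallus, Klebsiella, Lutra, Martes, Mustela, Neofelis, Nyctereutes, Passer, Puma, Raphanus, Sciurus, Triticum, Turdus.

21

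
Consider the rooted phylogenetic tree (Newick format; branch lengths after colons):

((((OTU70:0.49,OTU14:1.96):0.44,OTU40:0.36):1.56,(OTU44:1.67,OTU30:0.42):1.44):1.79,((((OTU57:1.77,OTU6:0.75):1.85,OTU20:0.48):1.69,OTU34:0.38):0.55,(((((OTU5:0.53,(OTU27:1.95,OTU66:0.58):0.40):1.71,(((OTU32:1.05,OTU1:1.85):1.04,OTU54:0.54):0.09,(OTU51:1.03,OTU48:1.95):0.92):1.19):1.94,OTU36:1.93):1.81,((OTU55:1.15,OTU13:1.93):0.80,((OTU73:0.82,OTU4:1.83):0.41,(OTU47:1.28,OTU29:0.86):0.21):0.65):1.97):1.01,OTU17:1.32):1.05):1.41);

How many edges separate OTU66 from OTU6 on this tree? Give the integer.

The MRCA of OTU66 and OTU6 is the node subtending ((((OTU57,OTU6),OTU20),OTU34),(((((OTU5,(OTU27,OTU66)),(((OTU32,OTU1),OTU54),(OTU51,OTU48))),OTU36),((OTU55,OTU13),((OTU73,OTU4),(OTU47,OTU29)))),OTU17)).
From OTU66 up to that node: 7 branches. From OTU6 up to the same node: 4 branches. Total: 7 + 4 = 11.

11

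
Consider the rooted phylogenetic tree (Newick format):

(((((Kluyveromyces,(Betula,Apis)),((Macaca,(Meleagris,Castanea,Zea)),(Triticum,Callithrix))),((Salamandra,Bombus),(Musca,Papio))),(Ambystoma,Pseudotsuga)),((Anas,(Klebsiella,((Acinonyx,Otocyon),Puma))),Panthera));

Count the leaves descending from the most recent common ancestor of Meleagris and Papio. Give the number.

13

The MRCA of Meleagris and Papio is the node subtending (((Kluyveromyces,(Betula,Apis)),((Macaca,(Meleagris,Castanea,Zea)),(Triticum,Callithrix))),((Salamandra,Bombus),(Musca,Papio))).
That clade contains 13 terminal taxa: Apis, Betula, Bombus, Callithrix, Castanea, Kluyveromyces, Macaca, Meleagris, Musca, Papio, Salamandra, Triticum, Zea.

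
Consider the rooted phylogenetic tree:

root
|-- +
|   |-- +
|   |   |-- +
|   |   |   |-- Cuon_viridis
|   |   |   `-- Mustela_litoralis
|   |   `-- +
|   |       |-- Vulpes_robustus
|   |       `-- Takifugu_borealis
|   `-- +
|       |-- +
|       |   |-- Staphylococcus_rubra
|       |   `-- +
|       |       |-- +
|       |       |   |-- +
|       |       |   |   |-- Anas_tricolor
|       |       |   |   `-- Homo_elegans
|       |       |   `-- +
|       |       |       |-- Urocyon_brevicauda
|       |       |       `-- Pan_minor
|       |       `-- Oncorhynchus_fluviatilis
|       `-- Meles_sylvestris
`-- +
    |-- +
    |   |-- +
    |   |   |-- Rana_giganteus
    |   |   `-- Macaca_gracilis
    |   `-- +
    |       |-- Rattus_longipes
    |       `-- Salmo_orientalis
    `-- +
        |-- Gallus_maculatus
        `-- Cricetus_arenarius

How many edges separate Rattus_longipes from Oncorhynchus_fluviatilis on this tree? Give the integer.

9

The MRCA of Rattus_longipes and Oncorhynchus_fluviatilis is the root of the tree.
From Rattus_longipes up to that node: 4 branches. From Oncorhynchus_fluviatilis up to the same node: 5 branches. Total: 4 + 5 = 9.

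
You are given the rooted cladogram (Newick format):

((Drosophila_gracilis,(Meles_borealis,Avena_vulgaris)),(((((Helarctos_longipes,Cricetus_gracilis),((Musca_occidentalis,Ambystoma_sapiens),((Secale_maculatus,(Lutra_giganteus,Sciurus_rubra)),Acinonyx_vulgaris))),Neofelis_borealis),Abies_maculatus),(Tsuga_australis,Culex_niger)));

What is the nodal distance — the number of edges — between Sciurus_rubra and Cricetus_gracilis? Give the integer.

7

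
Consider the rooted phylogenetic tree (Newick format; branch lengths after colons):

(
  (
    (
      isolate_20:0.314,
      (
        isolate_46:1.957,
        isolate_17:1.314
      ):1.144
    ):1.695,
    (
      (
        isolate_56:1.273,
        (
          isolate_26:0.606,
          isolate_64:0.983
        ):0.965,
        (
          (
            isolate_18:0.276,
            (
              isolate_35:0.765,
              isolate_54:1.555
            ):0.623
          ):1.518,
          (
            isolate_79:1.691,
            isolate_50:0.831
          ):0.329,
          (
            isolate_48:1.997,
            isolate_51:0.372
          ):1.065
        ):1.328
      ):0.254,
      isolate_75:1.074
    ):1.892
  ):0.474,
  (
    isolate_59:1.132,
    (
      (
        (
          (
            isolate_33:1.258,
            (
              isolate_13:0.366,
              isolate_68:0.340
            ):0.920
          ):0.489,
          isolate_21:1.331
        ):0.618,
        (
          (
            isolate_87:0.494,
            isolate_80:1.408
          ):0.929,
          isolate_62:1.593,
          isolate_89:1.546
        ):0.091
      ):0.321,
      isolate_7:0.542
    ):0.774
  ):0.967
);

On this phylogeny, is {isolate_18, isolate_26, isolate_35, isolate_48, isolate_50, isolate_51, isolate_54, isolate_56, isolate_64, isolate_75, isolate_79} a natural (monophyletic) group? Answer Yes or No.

Yes

The most recent common ancestor of these taxa subtends ((isolate_56,(isolate_26,isolate_64),((isolate_18,(isolate_35,isolate_54)),(isolate_79,isolate_50),(isolate_48,isolate_51))),isolate_75).
That clade has exactly 11 tips — every listed taxon and nothing else — so the group is monophyletic.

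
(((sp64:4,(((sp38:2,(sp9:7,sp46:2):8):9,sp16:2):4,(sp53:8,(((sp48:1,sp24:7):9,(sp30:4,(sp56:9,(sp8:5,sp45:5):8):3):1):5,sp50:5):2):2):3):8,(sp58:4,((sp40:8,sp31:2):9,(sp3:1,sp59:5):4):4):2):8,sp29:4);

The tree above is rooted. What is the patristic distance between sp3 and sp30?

36

The path runs sp3 → … → MRCA → … → sp30; the MRCA is the node subtending ((sp64,(((sp38,(sp9,sp46)),sp16),(sp53,(((sp48,sp24),(sp30,(sp56,(sp8,sp45)))),sp50)))),(sp58,((sp40,sp31),(sp3,sp59)))).
Branch lengths along that path: 1 + 4 + 4 + 2 + 8 + 3 + 2 + 2 + 5 + 1 + 4 = 36.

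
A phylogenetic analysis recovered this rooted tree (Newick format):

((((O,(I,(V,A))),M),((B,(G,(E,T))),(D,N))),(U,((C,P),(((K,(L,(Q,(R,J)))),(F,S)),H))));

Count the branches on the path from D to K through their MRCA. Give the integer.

The MRCA of D and K is the root of the tree.
From D up to that node: 4 branches. From K up to the same node: 6 branches. Total: 4 + 6 = 10.

10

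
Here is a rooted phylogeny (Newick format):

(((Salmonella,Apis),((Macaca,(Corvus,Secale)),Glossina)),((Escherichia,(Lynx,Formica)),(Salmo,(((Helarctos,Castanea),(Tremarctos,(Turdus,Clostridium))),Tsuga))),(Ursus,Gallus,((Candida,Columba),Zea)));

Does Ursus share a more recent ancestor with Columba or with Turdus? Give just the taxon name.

Columba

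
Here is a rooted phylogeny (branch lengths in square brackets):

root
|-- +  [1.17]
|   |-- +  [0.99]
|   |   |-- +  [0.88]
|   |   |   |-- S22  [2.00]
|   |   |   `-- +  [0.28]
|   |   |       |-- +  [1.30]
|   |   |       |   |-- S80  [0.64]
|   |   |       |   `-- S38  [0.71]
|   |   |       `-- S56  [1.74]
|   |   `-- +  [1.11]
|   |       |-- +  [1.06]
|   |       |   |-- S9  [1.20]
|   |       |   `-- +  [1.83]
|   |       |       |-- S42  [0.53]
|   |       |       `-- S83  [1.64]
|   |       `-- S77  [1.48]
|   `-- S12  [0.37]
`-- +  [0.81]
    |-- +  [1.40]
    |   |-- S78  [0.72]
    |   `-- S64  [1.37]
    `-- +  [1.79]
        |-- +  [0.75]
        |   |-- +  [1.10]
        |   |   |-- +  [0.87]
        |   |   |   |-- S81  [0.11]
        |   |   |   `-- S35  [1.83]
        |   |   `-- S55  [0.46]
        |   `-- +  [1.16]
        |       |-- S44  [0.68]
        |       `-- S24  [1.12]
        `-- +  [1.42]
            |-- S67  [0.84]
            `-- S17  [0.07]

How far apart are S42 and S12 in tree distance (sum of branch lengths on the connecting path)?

5.89

The path runs S42 → … → MRCA → … → S12; the MRCA is the node subtending (((S22,((S80,S38),S56)),((S9,(S42,S83)),S77)),S12).
Branch lengths along that path: 0.53 + 1.83 + 1.06 + 1.11 + 0.99 + 0.37 = 5.89.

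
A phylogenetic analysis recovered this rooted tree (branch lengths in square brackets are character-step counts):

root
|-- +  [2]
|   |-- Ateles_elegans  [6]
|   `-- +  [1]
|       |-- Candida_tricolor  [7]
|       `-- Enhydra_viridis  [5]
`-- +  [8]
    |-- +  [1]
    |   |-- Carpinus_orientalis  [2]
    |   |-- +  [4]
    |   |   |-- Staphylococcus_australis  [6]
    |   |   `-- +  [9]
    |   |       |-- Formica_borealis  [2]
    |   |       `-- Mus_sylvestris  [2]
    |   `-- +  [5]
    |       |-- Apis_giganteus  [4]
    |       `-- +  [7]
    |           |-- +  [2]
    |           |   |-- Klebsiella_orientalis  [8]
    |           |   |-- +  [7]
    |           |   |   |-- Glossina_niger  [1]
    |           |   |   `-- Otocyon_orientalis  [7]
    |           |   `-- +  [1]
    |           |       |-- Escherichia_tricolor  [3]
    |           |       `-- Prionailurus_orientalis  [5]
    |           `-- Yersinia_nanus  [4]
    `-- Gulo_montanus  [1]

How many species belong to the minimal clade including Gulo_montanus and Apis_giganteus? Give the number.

12

The MRCA of Gulo_montanus and Apis_giganteus is the node subtending ((Carpinus_orientalis,(Staphylococcus_australis,(Formica_borealis,Mus_sylvestris)),(Apis_giganteus,((Klebsiella_orientalis,(Glossina_niger,Otocyon_orientalis),(Escherichia_tricolor,Prionailurus_orientalis)),Yersinia_nanus))),Gulo_montanus).
That clade contains 12 terminal taxa: Apis_giganteus, Carpinus_orientalis, Escherichia_tricolor, Formica_borealis, Glossina_niger, Gulo_montanus, Klebsiella_orientalis, Mus_sylvestris, Otocyon_orientalis, Prionailurus_orientalis, Staphylococcus_australis, Yersinia_nanus.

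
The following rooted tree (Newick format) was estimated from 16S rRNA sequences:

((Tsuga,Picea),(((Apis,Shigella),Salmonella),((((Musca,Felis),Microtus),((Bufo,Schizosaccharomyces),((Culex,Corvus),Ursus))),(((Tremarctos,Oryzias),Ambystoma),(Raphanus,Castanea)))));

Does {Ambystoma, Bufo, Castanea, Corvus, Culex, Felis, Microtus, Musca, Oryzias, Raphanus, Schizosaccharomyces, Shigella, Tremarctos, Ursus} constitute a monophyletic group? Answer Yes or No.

The MRCA of the listed taxa subtends (((Apis,Shigella),Salmonella),((((Musca,Felis),Microtus),((Bufo,Schizosaccharomyces),((Culex,Corvus),Ursus))),(((Tremarctos,Oryzias),Ambystoma),(Raphanus,Castanea)))).
That clade also contains Apis, Salmonella, which are not in the proposed group, so the group is not monophyletic.

No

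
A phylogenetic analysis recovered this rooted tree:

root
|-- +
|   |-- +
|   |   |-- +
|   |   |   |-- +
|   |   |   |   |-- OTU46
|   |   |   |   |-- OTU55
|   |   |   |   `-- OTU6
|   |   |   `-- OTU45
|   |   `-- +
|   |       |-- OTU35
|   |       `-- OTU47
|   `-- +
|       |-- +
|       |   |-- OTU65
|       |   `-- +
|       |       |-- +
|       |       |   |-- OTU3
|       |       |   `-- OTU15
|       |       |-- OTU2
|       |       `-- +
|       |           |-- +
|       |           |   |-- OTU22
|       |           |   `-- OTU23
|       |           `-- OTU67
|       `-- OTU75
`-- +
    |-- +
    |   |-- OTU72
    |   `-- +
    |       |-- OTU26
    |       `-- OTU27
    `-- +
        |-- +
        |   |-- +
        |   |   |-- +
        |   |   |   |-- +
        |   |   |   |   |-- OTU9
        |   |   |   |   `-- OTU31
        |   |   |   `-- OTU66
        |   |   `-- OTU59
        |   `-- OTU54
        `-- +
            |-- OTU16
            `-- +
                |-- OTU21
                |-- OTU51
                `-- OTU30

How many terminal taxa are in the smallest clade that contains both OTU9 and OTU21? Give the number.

9

The MRCA of OTU9 and OTU21 is the node subtending (((((OTU9,OTU31),OTU66),OTU59),OTU54),(OTU16,(OTU21,OTU51,OTU30))).
That clade contains 9 terminal taxa: OTU16, OTU21, OTU30, OTU31, OTU51, OTU54, OTU59, OTU66, OTU9.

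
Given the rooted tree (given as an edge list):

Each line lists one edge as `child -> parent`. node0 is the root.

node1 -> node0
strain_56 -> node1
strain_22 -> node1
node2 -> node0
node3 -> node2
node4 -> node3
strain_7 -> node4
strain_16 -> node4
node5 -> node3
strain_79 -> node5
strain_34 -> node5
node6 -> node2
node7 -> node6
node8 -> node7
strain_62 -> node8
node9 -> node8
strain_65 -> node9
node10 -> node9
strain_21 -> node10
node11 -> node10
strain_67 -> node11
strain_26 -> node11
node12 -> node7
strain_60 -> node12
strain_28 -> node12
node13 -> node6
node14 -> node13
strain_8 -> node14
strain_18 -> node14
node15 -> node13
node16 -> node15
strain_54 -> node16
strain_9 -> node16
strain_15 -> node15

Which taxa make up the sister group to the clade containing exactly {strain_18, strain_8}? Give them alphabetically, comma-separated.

The clade containing exactly {strain_18, strain_8} attaches to the tree at the node subtending ((strain_8,strain_18),((strain_54,strain_9),strain_15)).
The other lineage descending from that same node — the sister group — is ((strain_54,strain_9),strain_15); its 3 tips in alphabetical order are the answer.

strain_15, strain_54, strain_9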